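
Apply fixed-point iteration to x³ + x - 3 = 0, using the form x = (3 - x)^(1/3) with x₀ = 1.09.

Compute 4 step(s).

Equation: x³ + x - 3 = 0
Fixed-point form: x = (3 - x)^(1/3)
x₀ = 1.09

x_1 = g(1.090000) = 1.240731
x_2 = g(1.240731) = 1.207195
x_3 = g(1.207195) = 1.214817
x_4 = g(1.214817) = 1.213093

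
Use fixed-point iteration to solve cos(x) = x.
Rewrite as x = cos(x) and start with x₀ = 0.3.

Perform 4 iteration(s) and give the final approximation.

Equation: cos(x) = x
Fixed-point form: x = cos(x)
x₀ = 0.3

x_1 = g(0.300000) = 0.955336
x_2 = g(0.955336) = 0.577334
x_3 = g(0.577334) = 0.837921
x_4 = g(0.837921) = 0.669010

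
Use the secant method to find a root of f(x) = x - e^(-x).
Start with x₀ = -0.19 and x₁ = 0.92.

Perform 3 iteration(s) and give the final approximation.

f(x) = x - e^(-x)
x₀ = -0.19, x₁ = 0.92

Secant formula: x_{n+1} = x_n - f(x_n)(x_n - x_{n-1})/(f(x_n) - f(x_{n-1}))

Iteration 1:
  f(-0.190000) = -1.399250
  f(0.920000) = 0.521481
  x_2 = 0.920000 - 0.521481×(0.920000 - (-0.190000))/(0.521481 - (-1.399250))
       = 0.618633
Iteration 2:
  f(0.920000) = 0.521481
  f(0.618633) = 0.079953
  x_3 = 0.618633 - 0.079953×(0.618633 - 0.920000)/(0.079953 - 0.521481)
       = 0.564061
Iteration 3:
  f(0.618633) = 0.079953
  f(0.564061) = -0.004833
  x_4 = 0.564061 - (-0.004833)×(0.564061 - 0.618633)/(-0.004833 - 0.079953)
       = 0.567172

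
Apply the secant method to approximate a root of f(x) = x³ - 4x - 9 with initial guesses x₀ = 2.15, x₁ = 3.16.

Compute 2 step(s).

f(x) = x³ - 4x - 9
x₀ = 2.15, x₁ = 3.16

Secant formula: x_{n+1} = x_n - f(x_n)(x_n - x_{n-1})/(f(x_n) - f(x_{n-1}))

Iteration 1:
  f(2.150000) = -7.661625
  f(3.160000) = 9.914496
  x_2 = 3.160000 - 9.914496×(3.160000 - 2.150000)/(9.914496 - (-7.661625))
       = 2.590270
Iteration 2:
  f(3.160000) = 9.914496
  f(2.590270) = -1.981665
  x_3 = 2.590270 - (-1.981665)×(2.590270 - 3.160000)/(-1.981665 - 9.914496)
       = 2.685176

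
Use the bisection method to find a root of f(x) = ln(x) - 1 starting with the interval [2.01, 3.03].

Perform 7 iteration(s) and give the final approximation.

f(x) = ln(x) - 1
Initial interval: [2.01, 3.03]

Iteration 1:
  c_1 = (2.010000 + 3.030000)/2 = 2.520000
  f(c_1) = f(2.520000) = -0.075741
  f(a) × f(c) ≥ 0, new interval: [2.520000, 3.030000]
Iteration 2:
  c_2 = (2.520000 + 3.030000)/2 = 2.775000
  f(c_2) = f(2.775000) = 0.020651
  f(a) × f(c) < 0, new interval: [2.520000, 2.775000]
Iteration 3:
  c_3 = (2.520000 + 2.775000)/2 = 2.647500
  f(c_3) = f(2.647500) = -0.026384
  f(a) × f(c) ≥ 0, new interval: [2.647500, 2.775000]
Iteration 4:
  c_4 = (2.647500 + 2.775000)/2 = 2.711250
  f(c_4) = f(2.711250) = -0.002590
  f(a) × f(c) ≥ 0, new interval: [2.711250, 2.775000]
Iteration 5:
  c_5 = (2.711250 + 2.775000)/2 = 2.743125
  f(c_5) = f(2.743125) = 0.009098
  f(a) × f(c) < 0, new interval: [2.711250, 2.743125]
Iteration 6:
  c_6 = (2.711250 + 2.743125)/2 = 2.727187
  f(c_6) = f(2.727187) = 0.003271
  f(a) × f(c) < 0, new interval: [2.711250, 2.727187]
Iteration 7:
  c_7 = (2.711250 + 2.727187)/2 = 2.719219
  f(c_7) = f(2.719219) = 0.000345
  f(a) × f(c) < 0, new interval: [2.711250, 2.719219]

After 7 iteration(s), the approximation is c_7 = 2.719219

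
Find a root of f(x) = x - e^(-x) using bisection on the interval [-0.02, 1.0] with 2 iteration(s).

f(x) = x - e^(-x)
Initial interval: [-0.02, 1.0]

Iteration 1:
  c_1 = (-0.020000 + 1.000000)/2 = 0.490000
  f(c_1) = f(0.490000) = -0.122626
  f(a) × f(c) ≥ 0, new interval: [0.490000, 1.000000]
Iteration 2:
  c_2 = (0.490000 + 1.000000)/2 = 0.745000
  f(c_2) = f(0.745000) = 0.270266
  f(a) × f(c) < 0, new interval: [0.490000, 0.745000]

After 2 iteration(s), the approximation is c_2 = 0.745000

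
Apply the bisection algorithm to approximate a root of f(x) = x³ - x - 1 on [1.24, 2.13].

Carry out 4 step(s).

f(x) = x³ - x - 1
Initial interval: [1.24, 2.13]

Iteration 1:
  c_1 = (1.240000 + 2.130000)/2 = 1.685000
  f(c_1) = f(1.685000) = 2.099094
  f(a) × f(c) < 0, new interval: [1.240000, 1.685000]
Iteration 2:
  c_2 = (1.240000 + 1.685000)/2 = 1.462500
  f(c_2) = f(1.462500) = 0.665650
  f(a) × f(c) < 0, new interval: [1.240000, 1.462500]
Iteration 3:
  c_3 = (1.240000 + 1.462500)/2 = 1.351250
  f(c_3) = f(1.351250) = 0.115966
  f(a) × f(c) < 0, new interval: [1.240000, 1.351250]
Iteration 4:
  c_4 = (1.240000 + 1.351250)/2 = 1.295625
  f(c_4) = f(1.295625) = -0.120732
  f(a) × f(c) ≥ 0, new interval: [1.295625, 1.351250]

After 4 iteration(s), the approximation is c_4 = 1.295625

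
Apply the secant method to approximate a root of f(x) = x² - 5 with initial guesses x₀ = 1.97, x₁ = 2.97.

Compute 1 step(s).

f(x) = x² - 5
x₀ = 1.97, x₁ = 2.97

Secant formula: x_{n+1} = x_n - f(x_n)(x_n - x_{n-1})/(f(x_n) - f(x_{n-1}))

Iteration 1:
  f(1.970000) = -1.119100
  f(2.970000) = 3.820900
  x_2 = 2.970000 - 3.820900×(2.970000 - 1.970000)/(3.820900 - (-1.119100))
       = 2.196538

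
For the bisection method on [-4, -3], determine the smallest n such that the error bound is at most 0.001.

We need (b-a)/2^n ≤ 0.001
(-3 - (-4))/2^n ≤ 0.001
1/2^n ≤ 0.001
2^n ≥ 1000
n ≥ log₂(1000) = 9.97
n ≥ 10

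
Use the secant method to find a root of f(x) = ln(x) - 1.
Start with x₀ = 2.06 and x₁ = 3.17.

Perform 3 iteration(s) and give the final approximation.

f(x) = ln(x) - 1
x₀ = 2.06, x₁ = 3.17

Secant formula: x_{n+1} = x_n - f(x_n)(x_n - x_{n-1})/(f(x_n) - f(x_{n-1}))

Iteration 1:
  f(2.060000) = -0.277294
  f(3.170000) = 0.153732
  x_2 = 3.170000 - 0.153732×(3.170000 - 2.060000)/(0.153732 - (-0.277294))
       = 2.774102
Iteration 2:
  f(3.170000) = 0.153732
  f(2.774102) = 0.020327
  x_3 = 2.774102 - 0.020327×(2.774102 - 3.170000)/(0.020327 - 0.153732)
       = 2.713778
Iteration 3:
  f(2.774102) = 0.020327
  f(2.713778) = -0.001658
  x_4 = 2.713778 - (-0.001658)×(2.713778 - 2.774102)/(-0.001658 - 0.020327)
       = 2.718328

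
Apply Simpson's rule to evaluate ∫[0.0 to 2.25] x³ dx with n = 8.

f(x) = x³
a = 0.0, b = 2.25, n = 8
h = (b - a)/n = 0.281250

Simpson's rule: (h/3)[f(x₀) + 4f(x₁) + 2f(x₂) + ... + f(xₙ)]

x_0 = 0.0000, f(x_0) = 0.000000, coefficient = 1
x_1 = 0.2812, f(x_1) = 0.022247, coefficient = 4
x_2 = 0.5625, f(x_2) = 0.177979, coefficient = 2
x_3 = 0.8438, f(x_3) = 0.600677, coefficient = 4
x_4 = 1.1250, f(x_4) = 1.423828, coefficient = 2
x_5 = 1.4062, f(x_5) = 2.780914, coefficient = 4
x_6 = 1.6875, f(x_6) = 4.805420, coefficient = 2
x_7 = 1.9688, f(x_7) = 7.630829, coefficient = 4
x_8 = 2.2500, f(x_8) = 11.390625, coefficient = 1

I ≈ (0.281250/3) × 68.343750 = 6.407227
Exact value: 6.407227
Error: 0.000000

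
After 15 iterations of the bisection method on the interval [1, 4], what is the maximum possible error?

Bisection error bound: |error| ≤ (b-a)/2^n
|error| ≤ (4 - 1)/2^15 = 3/2^15
|error| ≤ 0.0000915527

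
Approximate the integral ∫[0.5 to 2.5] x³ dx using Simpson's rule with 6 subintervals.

f(x) = x³
a = 0.5, b = 2.5, n = 6
h = (b - a)/n = 0.333333

Simpson's rule: (h/3)[f(x₀) + 4f(x₁) + 2f(x₂) + ... + f(xₙ)]

x_0 = 0.5000, f(x_0) = 0.125000, coefficient = 1
x_1 = 0.8333, f(x_1) = 0.578704, coefficient = 4
x_2 = 1.1667, f(x_2) = 1.587963, coefficient = 2
x_3 = 1.5000, f(x_3) = 3.375000, coefficient = 4
x_4 = 1.8333, f(x_4) = 6.162037, coefficient = 2
x_5 = 2.1667, f(x_5) = 10.171296, coefficient = 4
x_6 = 2.5000, f(x_6) = 15.625000, coefficient = 1

I ≈ (0.333333/3) × 87.750000 = 9.750000
Exact value: 9.750000
Error: 0.000000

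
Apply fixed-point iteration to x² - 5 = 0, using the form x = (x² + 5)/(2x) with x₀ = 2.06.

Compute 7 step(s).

Equation: x² - 5 = 0
Fixed-point form: x = (x² + 5)/(2x)
x₀ = 2.06

x_1 = g(2.060000) = 2.243592
x_2 = g(2.243592) = 2.236081
x_3 = g(2.236081) = 2.236068
x_4 = g(2.236068) = 2.236068
x_5 = g(2.236068) = 2.236068
x_6 = g(2.236068) = 2.236068
x_7 = g(2.236068) = 2.236068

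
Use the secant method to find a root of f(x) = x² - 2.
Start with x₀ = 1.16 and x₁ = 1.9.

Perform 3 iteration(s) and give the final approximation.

f(x) = x² - 2
x₀ = 1.16, x₁ = 1.9

Secant formula: x_{n+1} = x_n - f(x_n)(x_n - x_{n-1})/(f(x_n) - f(x_{n-1}))

Iteration 1:
  f(1.160000) = -0.654400
  f(1.900000) = 1.610000
  x_2 = 1.900000 - 1.610000×(1.900000 - 1.160000)/(1.610000 - (-0.654400))
       = 1.373856
Iteration 2:
  f(1.900000) = 1.610000
  f(1.373856) = -0.112519
  x_3 = 1.373856 - (-0.112519)×(1.373856 - 1.900000)/(-0.112519 - 1.610000)
       = 1.408225
Iteration 3:
  f(1.373856) = -0.112519
  f(1.408225) = -0.016902
  x_4 = 1.408225 - (-0.016902)×(1.408225 - 1.373856)/(-0.016902 - (-0.112519))
       = 1.414300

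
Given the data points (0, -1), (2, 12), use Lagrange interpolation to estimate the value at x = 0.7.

Lagrange interpolation formula:
P(x) = Σ yᵢ × Lᵢ(x)
where Lᵢ(x) = Π_{j≠i} (x - xⱼ)/(xᵢ - xⱼ)

L_0(0.7) = (0.7 - 2)/(0 - 2) = 0.650000
L_1(0.7) = (0.7 - 0)/(2 - 0) = 0.350000

P(0.7) = (-1)×L_0(0.7) + 12×L_1(0.7)
P(0.7) = 3.550000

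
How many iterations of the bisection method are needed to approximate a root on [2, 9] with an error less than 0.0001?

We need (b-a)/2^n ≤ 0.0001
(9 - 2)/2^n ≤ 0.0001
7/2^n ≤ 0.0001
2^n ≥ 70000
n ≥ log₂(70000) = 16.10
n ≥ 17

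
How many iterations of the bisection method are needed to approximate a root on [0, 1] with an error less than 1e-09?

We need (b-a)/2^n ≤ 1e-09
(1 - 0)/2^n ≤ 1e-09
1/2^n ≤ 1e-09
2^n ≥ 1000000000
n ≥ log₂(1000000000) = 29.90
n ≥ 30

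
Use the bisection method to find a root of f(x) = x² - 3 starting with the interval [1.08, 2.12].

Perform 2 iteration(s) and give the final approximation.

f(x) = x² - 3
Initial interval: [1.08, 2.12]

Iteration 1:
  c_1 = (1.080000 + 2.120000)/2 = 1.600000
  f(c_1) = f(1.600000) = -0.440000
  f(a) × f(c) ≥ 0, new interval: [1.600000, 2.120000]
Iteration 2:
  c_2 = (1.600000 + 2.120000)/2 = 1.860000
  f(c_2) = f(1.860000) = 0.459600
  f(a) × f(c) < 0, new interval: [1.600000, 1.860000]

After 2 iteration(s), the approximation is c_2 = 1.860000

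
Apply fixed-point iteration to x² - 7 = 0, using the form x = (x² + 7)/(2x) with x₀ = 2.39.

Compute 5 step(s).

Equation: x² - 7 = 0
Fixed-point form: x = (x² + 7)/(2x)
x₀ = 2.39

x_1 = g(2.390000) = 2.659435
x_2 = g(2.659435) = 2.645787
x_3 = g(2.645787) = 2.645751
x_4 = g(2.645751) = 2.645751
x_5 = g(2.645751) = 2.645751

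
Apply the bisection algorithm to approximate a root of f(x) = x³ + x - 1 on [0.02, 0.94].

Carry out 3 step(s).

f(x) = x³ + x - 1
Initial interval: [0.02, 0.94]

Iteration 1:
  c_1 = (0.020000 + 0.940000)/2 = 0.480000
  f(c_1) = f(0.480000) = -0.409408
  f(a) × f(c) ≥ 0, new interval: [0.480000, 0.940000]
Iteration 2:
  c_2 = (0.480000 + 0.940000)/2 = 0.710000
  f(c_2) = f(0.710000) = 0.067911
  f(a) × f(c) < 0, new interval: [0.480000, 0.710000]
Iteration 3:
  c_3 = (0.480000 + 0.710000)/2 = 0.595000
  f(c_3) = f(0.595000) = -0.194355
  f(a) × f(c) ≥ 0, new interval: [0.595000, 0.710000]

After 3 iteration(s), the approximation is c_3 = 0.595000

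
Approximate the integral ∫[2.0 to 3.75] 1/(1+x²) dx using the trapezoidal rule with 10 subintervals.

f(x) = 1/(1+x²)
a = 2.0, b = 3.75, n = 10
h = (b - a)/n = 0.175000

Trapezoidal rule: (h/2)[f(x₀) + 2f(x₁) + 2f(x₂) + ... + f(xₙ)]

x_0 = 2.0000, f(x_0) = 0.200000, coefficient = 1
x_1 = 2.1750, f(x_1) = 0.174501, coefficient = 2
x_2 = 2.3500, f(x_2) = 0.153315, coefficient = 2
x_3 = 2.5250, f(x_3) = 0.135582, coefficient = 2
x_4 = 2.7000, f(x_4) = 0.120627, coefficient = 2
x_5 = 2.8750, f(x_5) = 0.107926, coefficient = 2
x_6 = 3.0500, f(x_6) = 0.097064, coefficient = 2
x_7 = 3.2250, f(x_7) = 0.087714, coefficient = 2
x_8 = 3.4000, f(x_8) = 0.079618, coefficient = 2
x_9 = 3.5750, f(x_9) = 0.072566, coefficient = 2
x_10 = 3.7500, f(x_10) = 0.066390, coefficient = 1

I ≈ (0.175000/2) × 2.324216 = 0.203369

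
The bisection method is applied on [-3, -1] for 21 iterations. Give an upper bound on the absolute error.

Bisection error bound: |error| ≤ (b-a)/2^n
|error| ≤ (-1 - (-3))/2^21 = 2/2^21
|error| ≤ 0.0000009537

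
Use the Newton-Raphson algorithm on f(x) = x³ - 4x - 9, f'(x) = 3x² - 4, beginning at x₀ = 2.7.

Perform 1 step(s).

f(x) = x³ - 4x - 9
f'(x) = 3x² - 4
x₀ = 2.7

Newton-Raphson formula: x_{n+1} = x_n - f(x_n)/f'(x_n)

Iteration 1:
  f(2.700000) = -0.117000
  f'(2.700000) = 17.870000
  x_1 = 2.700000 - (-0.117000)/17.870000 = 2.706547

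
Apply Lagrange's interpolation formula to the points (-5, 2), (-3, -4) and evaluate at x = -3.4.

Lagrange interpolation formula:
P(x) = Σ yᵢ × Lᵢ(x)
where Lᵢ(x) = Π_{j≠i} (x - xⱼ)/(xᵢ - xⱼ)

L_0(-3.4) = (-3.4 - (-3))/(-5 - (-3)) = 0.200000
L_1(-3.4) = (-3.4 - (-5))/(-3 - (-5)) = 0.800000

P(-3.4) = 2×L_0(-3.4) + (-4)×L_1(-3.4)
P(-3.4) = -2.800000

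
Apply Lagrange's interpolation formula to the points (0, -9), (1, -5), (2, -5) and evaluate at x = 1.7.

Lagrange interpolation formula:
P(x) = Σ yᵢ × Lᵢ(x)
where Lᵢ(x) = Π_{j≠i} (x - xⱼ)/(xᵢ - xⱼ)

L_0(1.7) = (1.7 - 1)/(0 - 1) × (1.7 - 2)/(0 - 2) = -0.105000
L_1(1.7) = (1.7 - 0)/(1 - 0) × (1.7 - 2)/(1 - 2) = 0.510000
L_2(1.7) = (1.7 - 0)/(2 - 0) × (1.7 - 1)/(2 - 1) = 0.595000

P(1.7) = (-9)×L_0(1.7) + (-5)×L_1(1.7) + (-5)×L_2(1.7)
P(1.7) = -4.580000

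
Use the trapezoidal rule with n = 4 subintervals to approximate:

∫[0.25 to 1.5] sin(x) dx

f(x) = sin(x)
a = 0.25, b = 1.5, n = 4
h = (b - a)/n = 0.312500

Trapezoidal rule: (h/2)[f(x₀) + 2f(x₁) + 2f(x₂) + ... + f(xₙ)]

x_0 = 0.2500, f(x_0) = 0.247404, coefficient = 1
x_1 = 0.5625, f(x_1) = 0.533303, coefficient = 2
x_2 = 0.8750, f(x_2) = 0.767544, coefficient = 2
x_3 = 1.1875, f(x_3) = 0.927437, coefficient = 2
x_4 = 1.5000, f(x_4) = 0.997495, coefficient = 1

I ≈ (0.312500/2) × 5.701465 = 0.890854
Exact value: 0.898175
Error: 0.007321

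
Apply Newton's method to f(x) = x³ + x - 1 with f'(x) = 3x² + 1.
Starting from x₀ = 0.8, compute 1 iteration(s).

f(x) = x³ + x - 1
f'(x) = 3x² + 1
x₀ = 0.8

Newton-Raphson formula: x_{n+1} = x_n - f(x_n)/f'(x_n)

Iteration 1:
  f(0.800000) = 0.312000
  f'(0.800000) = 2.920000
  x_1 = 0.800000 - 0.312000/2.920000 = 0.693151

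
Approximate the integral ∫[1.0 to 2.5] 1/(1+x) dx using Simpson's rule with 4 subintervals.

f(x) = 1/(1+x)
a = 1.0, b = 2.5, n = 4
h = (b - a)/n = 0.375000

Simpson's rule: (h/3)[f(x₀) + 4f(x₁) + 2f(x₂) + ... + f(xₙ)]

x_0 = 1.0000, f(x_0) = 0.500000, coefficient = 1
x_1 = 1.3750, f(x_1) = 0.421053, coefficient = 4
x_2 = 1.7500, f(x_2) = 0.363636, coefficient = 2
x_3 = 2.1250, f(x_3) = 0.320000, coefficient = 4
x_4 = 2.5000, f(x_4) = 0.285714, coefficient = 1

I ≈ (0.375000/3) × 4.477198 = 0.559650
Exact value: 0.559616
Error: 0.000034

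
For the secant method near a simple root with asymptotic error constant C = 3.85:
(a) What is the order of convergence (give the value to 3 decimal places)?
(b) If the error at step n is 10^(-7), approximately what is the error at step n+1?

(a) Secant method has superlinear convergence with order φ = (1+√5)/2 ≈ 1.618.
    This means |e_{n+1}| ≈ C|e_n|^1.618.

(b) With |e_n| = 10^(-7) and C = 3.85:
    |e_{n+1}| ≈ 3.85 × (10^(-7))^1.618 = 3.85 × 10^(-11.33)

(a) ≈ 1.618 (golden ratio); (b) |e_{n+1}| ≈ 1.816e-11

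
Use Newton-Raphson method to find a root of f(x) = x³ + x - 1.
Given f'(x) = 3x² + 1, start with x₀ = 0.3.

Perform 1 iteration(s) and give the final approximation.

f(x) = x³ + x - 1
f'(x) = 3x² + 1
x₀ = 0.3

Newton-Raphson formula: x_{n+1} = x_n - f(x_n)/f'(x_n)

Iteration 1:
  f(0.300000) = -0.673000
  f'(0.300000) = 1.270000
  x_1 = 0.300000 - (-0.673000)/1.270000 = 0.829921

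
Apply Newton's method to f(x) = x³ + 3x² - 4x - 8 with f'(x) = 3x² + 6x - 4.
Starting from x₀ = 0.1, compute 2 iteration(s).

f(x) = x³ + 3x² - 4x - 8
f'(x) = 3x² + 6x - 4
x₀ = 0.1

Newton-Raphson formula: x_{n+1} = x_n - f(x_n)/f'(x_n)

Iteration 1:
  f(0.100000) = -8.369000
  f'(0.100000) = -3.370000
  x_1 = 0.100000 - (-8.369000)/(-3.370000) = -2.383383
Iteration 2:
  f(-2.383383) = 5.036234
  f'(-2.383383) = -1.258756
  x_2 = -2.383383 - 5.036234/(-1.258756) = 1.617578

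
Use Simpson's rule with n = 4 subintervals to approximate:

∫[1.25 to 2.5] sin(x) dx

f(x) = sin(x)
a = 1.25, b = 2.5, n = 4
h = (b - a)/n = 0.312500

Simpson's rule: (h/3)[f(x₀) + 4f(x₁) + 2f(x₂) + ... + f(xₙ)]

x_0 = 1.2500, f(x_0) = 0.948985, coefficient = 1
x_1 = 1.5625, f(x_1) = 0.999966, coefficient = 4
x_2 = 1.8750, f(x_2) = 0.954086, coefficient = 2
x_3 = 2.1875, f(x_3) = 0.815789, coefficient = 4
x_4 = 2.5000, f(x_4) = 0.598472, coefficient = 1

I ≈ (0.312500/3) × 10.718648 = 1.116526
Exact value: 1.116466
Error: 0.000060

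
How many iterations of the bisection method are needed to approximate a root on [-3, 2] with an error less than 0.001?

We need (b-a)/2^n ≤ 0.001
(2 - (-3))/2^n ≤ 0.001
5/2^n ≤ 0.001
2^n ≥ 5000
n ≥ log₂(5000) = 12.29
n ≥ 13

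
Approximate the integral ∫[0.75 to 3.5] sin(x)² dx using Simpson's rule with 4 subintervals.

f(x) = sin(x)²
a = 0.75, b = 3.5, n = 4
h = (b - a)/n = 0.687500

Simpson's rule: (h/3)[f(x₀) + 4f(x₁) + 2f(x₂) + ... + f(xₙ)]

x_0 = 0.7500, f(x_0) = 0.464631, coefficient = 1
x_1 = 1.4375, f(x_1) = 0.982337, coefficient = 4
x_2 = 2.1250, f(x_2) = 0.723044, coefficient = 2
x_3 = 2.8125, f(x_3) = 0.104448, coefficient = 4
x_4 = 3.5000, f(x_4) = 0.123049, coefficient = 1

I ≈ (0.687500/3) × 6.380909 = 1.462292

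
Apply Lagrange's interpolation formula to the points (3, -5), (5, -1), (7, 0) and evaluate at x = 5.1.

Lagrange interpolation formula:
P(x) = Σ yᵢ × Lᵢ(x)
where Lᵢ(x) = Π_{j≠i} (x - xⱼ)/(xᵢ - xⱼ)

L_0(5.1) = (5.1 - 5)/(3 - 5) × (5.1 - 7)/(3 - 7) = -0.023750
L_1(5.1) = (5.1 - 3)/(5 - 3) × (5.1 - 7)/(5 - 7) = 0.997500
L_2(5.1) = (5.1 - 3)/(7 - 3) × (5.1 - 5)/(7 - 5) = 0.026250

P(5.1) = (-5)×L_0(5.1) + (-1)×L_1(5.1) + 0×L_2(5.1)
P(5.1) = -0.878750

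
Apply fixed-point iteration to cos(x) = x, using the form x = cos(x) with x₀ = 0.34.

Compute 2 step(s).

Equation: cos(x) = x
Fixed-point form: x = cos(x)
x₀ = 0.34

x_1 = g(0.340000) = 0.942755
x_2 = g(0.942755) = 0.587561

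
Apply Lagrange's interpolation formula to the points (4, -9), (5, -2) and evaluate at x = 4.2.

Lagrange interpolation formula:
P(x) = Σ yᵢ × Lᵢ(x)
where Lᵢ(x) = Π_{j≠i} (x - xⱼ)/(xᵢ - xⱼ)

L_0(4.2) = (4.2 - 5)/(4 - 5) = 0.800000
L_1(4.2) = (4.2 - 4)/(5 - 4) = 0.200000

P(4.2) = (-9)×L_0(4.2) + (-2)×L_1(4.2)
P(4.2) = -7.600000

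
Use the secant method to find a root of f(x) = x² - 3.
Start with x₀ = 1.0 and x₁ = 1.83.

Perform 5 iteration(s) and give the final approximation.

f(x) = x² - 3
x₀ = 1.0, x₁ = 1.83

Secant formula: x_{n+1} = x_n - f(x_n)(x_n - x_{n-1})/(f(x_n) - f(x_{n-1}))

Iteration 1:
  f(1.000000) = -2.000000
  f(1.830000) = 0.348900
  x_2 = 1.830000 - 0.348900×(1.830000 - 1.000000)/(0.348900 - (-2.000000))
       = 1.706714
Iteration 2:
  f(1.830000) = 0.348900
  f(1.706714) = -0.087128
  x_3 = 1.706714 - (-0.087128)×(1.706714 - 1.830000)/(-0.087128 - 0.348900)
       = 1.731349
Iteration 3:
  f(1.706714) = -0.087128
  f(1.731349) = -0.002430
  x_4 = 1.731349 - (-0.002430)×(1.731349 - 1.706714)/(-0.002430 - (-0.087128))
       = 1.732056
Iteration 4:
  f(1.731349) = -0.002430
  f(1.732056) = 0.000018
  x_5 = 1.732056 - 0.000018×(1.732056 - 1.731349)/(0.000018 - (-0.002430))
       = 1.732051
Iteration 5:
  f(1.732056) = 0.000018
  f(1.732051) = 0.000000
  x_6 = 1.732051 - 0.000000×(1.732051 - 1.732056)/(0.000000 - 0.000018)
       = 1.732051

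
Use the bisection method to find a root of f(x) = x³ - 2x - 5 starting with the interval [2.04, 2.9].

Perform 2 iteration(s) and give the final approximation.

f(x) = x³ - 2x - 5
Initial interval: [2.04, 2.9]

Iteration 1:
  c_1 = (2.040000 + 2.900000)/2 = 2.470000
  f(c_1) = f(2.470000) = 5.129223
  f(a) × f(c) < 0, new interval: [2.040000, 2.470000]
Iteration 2:
  c_2 = (2.040000 + 2.470000)/2 = 2.255000
  f(c_2) = f(2.255000) = 1.956731
  f(a) × f(c) < 0, new interval: [2.040000, 2.255000]

After 2 iteration(s), the approximation is c_2 = 2.255000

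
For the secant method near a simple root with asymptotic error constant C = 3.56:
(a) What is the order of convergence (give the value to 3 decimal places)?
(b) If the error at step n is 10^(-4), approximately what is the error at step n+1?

(a) Secant method has superlinear convergence with order φ = (1+√5)/2 ≈ 1.618.
    This means |e_{n+1}| ≈ C|e_n|^1.618.

(b) With |e_n| = 10^(-4) and C = 3.56:
    |e_{n+1}| ≈ 3.56 × (10^(-4))^1.618 = 3.56 × 10^(-6.47)

(a) ≈ 1.618 (golden ratio); (b) |e_{n+1}| ≈ 1.200e-06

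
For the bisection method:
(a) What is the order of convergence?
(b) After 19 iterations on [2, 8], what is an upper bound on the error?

(a) Bisection has linear (order 1) convergence; the error is halved each step.

(b) Error bound = (b-a)/2^n = (8 - 2)/2^{19}
    = 6/2^{19}

(a) 1 (linear); (b) error ≤ 1.14e-05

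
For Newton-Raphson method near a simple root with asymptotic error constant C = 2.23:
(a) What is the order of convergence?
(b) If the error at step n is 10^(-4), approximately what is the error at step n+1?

(a) Newton-Raphson has quadratic (order 2) convergence near simple roots.
    This means |e_{n+1}| ≈ C|e_n|².

(b) With |e_n| = 10^(-4) and C = 2.23:
    |e_{n+1}| ≈ 2.23 × (10^(-4))² = 2.23 × 10^(-8)

(a) 2 (quadratic); (b) |e_{n+1}| ≈ 2.230e-08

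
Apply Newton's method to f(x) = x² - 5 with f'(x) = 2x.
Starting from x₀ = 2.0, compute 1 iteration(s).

f(x) = x² - 5
f'(x) = 2x
x₀ = 2.0

Newton-Raphson formula: x_{n+1} = x_n - f(x_n)/f'(x_n)

Iteration 1:
  f(2.000000) = -1.000000
  f'(2.000000) = 4.000000
  x_1 = 2.000000 - (-1.000000)/4.000000 = 2.250000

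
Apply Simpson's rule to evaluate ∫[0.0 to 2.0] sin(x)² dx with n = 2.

f(x) = sin(x)²
a = 0.0, b = 2.0, n = 2
h = (b - a)/n = 1.000000

Simpson's rule: (h/3)[f(x₀) + 4f(x₁) + 2f(x₂) + ... + f(xₙ)]

x_0 = 0.0000, f(x_0) = 0.000000, coefficient = 1
x_1 = 1.0000, f(x_1) = 0.708073, coefficient = 4
x_2 = 2.0000, f(x_2) = 0.826822, coefficient = 1

I ≈ (1.000000/3) × 3.659115 = 1.219705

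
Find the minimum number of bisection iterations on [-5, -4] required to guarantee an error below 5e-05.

We need (b-a)/2^n ≤ 5e-05
(-4 - (-5))/2^n ≤ 5e-05
1/2^n ≤ 5e-05
2^n ≥ 20000
n ≥ log₂(20000) = 14.29
n ≥ 15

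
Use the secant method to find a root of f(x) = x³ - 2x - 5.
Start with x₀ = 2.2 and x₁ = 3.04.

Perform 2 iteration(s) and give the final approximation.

f(x) = x³ - 2x - 5
x₀ = 2.2, x₁ = 3.04

Secant formula: x_{n+1} = x_n - f(x_n)(x_n - x_{n-1})/(f(x_n) - f(x_{n-1}))

Iteration 1:
  f(2.200000) = 1.248000
  f(3.040000) = 17.014464
  x_2 = 3.040000 - 17.014464×(3.040000 - 2.200000)/(17.014464 - 1.248000)
       = 2.133510
Iteration 2:
  f(3.040000) = 17.014464
  f(2.133510) = 0.444424
  x_3 = 2.133510 - 0.444424×(2.133510 - 3.040000)/(0.444424 - 17.014464)
       = 2.109197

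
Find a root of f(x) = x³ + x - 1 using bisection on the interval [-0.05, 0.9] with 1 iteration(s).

f(x) = x³ + x - 1
Initial interval: [-0.05, 0.9]

Iteration 1:
  c_1 = (-0.050000 + 0.900000)/2 = 0.425000
  f(c_1) = f(0.425000) = -0.498234
  f(a) × f(c) ≥ 0, new interval: [0.425000, 0.900000]

After 1 iteration(s), the approximation is c_1 = 0.425000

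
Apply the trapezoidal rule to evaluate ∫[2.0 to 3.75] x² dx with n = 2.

f(x) = x²
a = 2.0, b = 3.75, n = 2
h = (b - a)/n = 0.875000

Trapezoidal rule: (h/2)[f(x₀) + 2f(x₁) + 2f(x₂) + ... + f(xₙ)]

x_0 = 2.0000, f(x_0) = 4.000000, coefficient = 1
x_1 = 2.8750, f(x_1) = 8.265625, coefficient = 2
x_2 = 3.7500, f(x_2) = 14.062500, coefficient = 1

I ≈ (0.875000/2) × 34.593750 = 15.134766
Exact value: 14.911458
Error: 0.223307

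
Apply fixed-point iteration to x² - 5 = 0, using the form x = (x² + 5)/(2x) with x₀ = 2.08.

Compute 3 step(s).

Equation: x² - 5 = 0
Fixed-point form: x = (x² + 5)/(2x)
x₀ = 2.08

x_1 = g(2.080000) = 2.241923
x_2 = g(2.241923) = 2.236076
x_3 = g(2.236076) = 2.236068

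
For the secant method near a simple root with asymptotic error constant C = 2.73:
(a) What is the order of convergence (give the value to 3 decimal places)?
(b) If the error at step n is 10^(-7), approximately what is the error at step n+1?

(a) Secant method has superlinear convergence with order φ = (1+√5)/2 ≈ 1.618.
    This means |e_{n+1}| ≈ C|e_n|^1.618.

(b) With |e_n| = 10^(-7) and C = 2.73:
    |e_{n+1}| ≈ 2.73 × (10^(-7))^1.618 = 2.73 × 10^(-11.33)

(a) ≈ 1.618 (golden ratio); (b) |e_{n+1}| ≈ 1.288e-11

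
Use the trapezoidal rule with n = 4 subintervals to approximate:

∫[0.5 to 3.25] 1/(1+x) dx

f(x) = 1/(1+x)
a = 0.5, b = 3.25, n = 4
h = (b - a)/n = 0.687500

Trapezoidal rule: (h/2)[f(x₀) + 2f(x₁) + 2f(x₂) + ... + f(xₙ)]

x_0 = 0.5000, f(x_0) = 0.666667, coefficient = 1
x_1 = 1.1875, f(x_1) = 0.457143, coefficient = 2
x_2 = 1.8750, f(x_2) = 0.347826, coefficient = 2
x_3 = 2.5625, f(x_3) = 0.280702, coefficient = 2
x_4 = 3.2500, f(x_4) = 0.235294, coefficient = 1

I ≈ (0.687500/2) × 3.073302 = 1.056448
Exact value: 1.041454
Error: 0.014994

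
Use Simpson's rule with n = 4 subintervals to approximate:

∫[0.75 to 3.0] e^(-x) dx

f(x) = e^(-x)
a = 0.75, b = 3.0, n = 4
h = (b - a)/n = 0.562500

Simpson's rule: (h/3)[f(x₀) + 4f(x₁) + 2f(x₂) + ... + f(xₙ)]

x_0 = 0.7500, f(x_0) = 0.472367, coefficient = 1
x_1 = 1.3125, f(x_1) = 0.269146, coefficient = 4
x_2 = 1.8750, f(x_2) = 0.153355, coefficient = 2
x_3 = 2.4375, f(x_3) = 0.087379, coefficient = 4
x_4 = 3.0000, f(x_4) = 0.049787, coefficient = 1

I ≈ (0.562500/3) × 2.254965 = 0.422806
Exact value: 0.422579
Error: 0.000226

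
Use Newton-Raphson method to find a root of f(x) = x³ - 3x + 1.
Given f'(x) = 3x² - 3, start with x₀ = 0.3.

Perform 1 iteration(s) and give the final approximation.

f(x) = x³ - 3x + 1
f'(x) = 3x² - 3
x₀ = 0.3

Newton-Raphson formula: x_{n+1} = x_n - f(x_n)/f'(x_n)

Iteration 1:
  f(0.300000) = 0.127000
  f'(0.300000) = -2.730000
  x_1 = 0.300000 - 0.127000/(-2.730000) = 0.346520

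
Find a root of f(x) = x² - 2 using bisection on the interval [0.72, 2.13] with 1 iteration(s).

f(x) = x² - 2
Initial interval: [0.72, 2.13]

Iteration 1:
  c_1 = (0.720000 + 2.130000)/2 = 1.425000
  f(c_1) = f(1.425000) = 0.030625
  f(a) × f(c) < 0, new interval: [0.720000, 1.425000]

After 1 iteration(s), the approximation is c_1 = 1.425000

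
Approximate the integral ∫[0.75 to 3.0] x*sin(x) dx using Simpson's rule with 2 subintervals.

f(x) = x*sin(x)
a = 0.75, b = 3.0, n = 2
h = (b - a)/n = 1.125000

Simpson's rule: (h/3)[f(x₀) + 4f(x₁) + 2f(x₂) + ... + f(xₙ)]

x_0 = 0.7500, f(x_0) = 0.511229, coefficient = 1
x_1 = 1.8750, f(x_1) = 1.788911, coefficient = 4
x_2 = 3.0000, f(x_2) = 0.423360, coefficient = 1

I ≈ (1.125000/3) × 8.090232 = 3.033837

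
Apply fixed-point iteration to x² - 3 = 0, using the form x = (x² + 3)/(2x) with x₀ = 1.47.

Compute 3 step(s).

Equation: x² - 3 = 0
Fixed-point form: x = (x² + 3)/(2x)
x₀ = 1.47

x_1 = g(1.470000) = 1.755408
x_2 = g(1.755408) = 1.732206
x_3 = g(1.732206) = 1.732051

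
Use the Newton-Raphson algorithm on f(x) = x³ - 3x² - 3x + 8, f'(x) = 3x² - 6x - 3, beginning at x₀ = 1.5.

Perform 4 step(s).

f(x) = x³ - 3x² - 3x + 8
f'(x) = 3x² - 6x - 3
x₀ = 1.5

Newton-Raphson formula: x_{n+1} = x_n - f(x_n)/f'(x_n)

Iteration 1:
  f(1.500000) = 0.125000
  f'(1.500000) = -5.250000
  x_1 = 1.500000 - 0.125000/(-5.250000) = 1.523810
Iteration 2:
  f(1.523810) = 0.000864
  f'(1.523810) = -5.176871
  x_2 = 1.523810 - 0.000864/(-5.176871) = 1.523976
Iteration 3:
  f(1.523976) = 0.000000
  f'(1.523976) = -5.176346
  x_3 = 1.523976 - 0.000000/(-5.176346) = 1.523976
Iteration 4:
  f(1.523976) = 0.000000
  f'(1.523976) = -5.176346
  x_4 = 1.523976 - 0.000000/(-5.176346) = 1.523976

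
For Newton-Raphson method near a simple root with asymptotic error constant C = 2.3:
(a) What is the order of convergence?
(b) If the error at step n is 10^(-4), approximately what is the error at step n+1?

(a) Newton-Raphson has quadratic (order 2) convergence near simple roots.
    This means |e_{n+1}| ≈ C|e_n|².

(b) With |e_n| = 10^(-4) and C = 2.3:
    |e_{n+1}| ≈ 2.3 × (10^(-4))² = 2.3 × 10^(-8)

(a) 2 (quadratic); (b) |e_{n+1}| ≈ 2.300e-08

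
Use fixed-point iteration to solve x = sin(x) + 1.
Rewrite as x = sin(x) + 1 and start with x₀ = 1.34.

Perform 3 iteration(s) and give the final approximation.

Equation: x = sin(x) + 1
Fixed-point form: x = sin(x) + 1
x₀ = 1.34

x_1 = g(1.340000) = 1.973485
x_2 = g(1.973485) = 1.920011
x_3 = g(1.920011) = 1.939642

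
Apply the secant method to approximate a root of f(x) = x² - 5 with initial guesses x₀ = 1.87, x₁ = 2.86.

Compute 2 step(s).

f(x) = x² - 5
x₀ = 1.87, x₁ = 2.86

Secant formula: x_{n+1} = x_n - f(x_n)(x_n - x_{n-1})/(f(x_n) - f(x_{n-1}))

Iteration 1:
  f(1.870000) = -1.503100
  f(2.860000) = 3.179600
  x_2 = 2.860000 - 3.179600×(2.860000 - 1.870000)/(3.179600 - (-1.503100))
       = 2.187780
Iteration 2:
  f(2.860000) = 3.179600
  f(2.187780) = -0.213618
  x_3 = 2.187780 - (-0.213618)×(2.187780 - 2.860000)/(-0.213618 - 3.179600)
       = 2.230099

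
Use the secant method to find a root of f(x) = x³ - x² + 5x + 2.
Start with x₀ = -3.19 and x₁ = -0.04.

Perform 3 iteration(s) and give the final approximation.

f(x) = x³ - x² + 5x + 2
x₀ = -3.19, x₁ = -0.04

Secant formula: x_{n+1} = x_n - f(x_n)(x_n - x_{n-1})/(f(x_n) - f(x_{n-1}))

Iteration 1:
  f(-3.190000) = -56.587859
  f(-0.040000) = 1.798336
  x_2 = -0.040000 - 1.798336×(-0.040000 - (-3.190000))/(1.798336 - (-56.587859))
       = -0.137022
Iteration 2:
  f(-0.040000) = 1.798336
  f(-0.137022) = 1.293541
  x_3 = -0.137022 - 1.293541×(-0.137022 - (-0.040000))/(1.293541 - 1.798336)
       = -0.385643
Iteration 3:
  f(-0.137022) = 1.293541
  f(-0.385643) = -0.134286
  x_4 = -0.385643 - (-0.134286)×(-0.385643 - (-0.137022))/(-0.134286 - 1.293541)
       = -0.362260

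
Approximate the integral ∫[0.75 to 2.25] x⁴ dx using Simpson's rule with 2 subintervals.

f(x) = x⁴
a = 0.75, b = 2.25, n = 2
h = (b - a)/n = 0.750000

Simpson's rule: (h/3)[f(x₀) + 4f(x₁) + 2f(x₂) + ... + f(xₙ)]

x_0 = 0.7500, f(x_0) = 0.316406, coefficient = 1
x_1 = 1.5000, f(x_1) = 5.062500, coefficient = 4
x_2 = 2.2500, f(x_2) = 25.628906, coefficient = 1

I ≈ (0.750000/3) × 46.195312 = 11.548828
Exact value: 11.485547
Error: 0.063281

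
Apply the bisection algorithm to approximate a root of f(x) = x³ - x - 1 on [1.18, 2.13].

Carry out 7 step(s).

f(x) = x³ - x - 1
Initial interval: [1.18, 2.13]

Iteration 1:
  c_1 = (1.180000 + 2.130000)/2 = 1.655000
  f(c_1) = f(1.655000) = 1.878086
  f(a) × f(c) < 0, new interval: [1.180000, 1.655000]
Iteration 2:
  c_2 = (1.180000 + 1.655000)/2 = 1.417500
  f(c_2) = f(1.417500) = 0.430692
  f(a) × f(c) < 0, new interval: [1.180000, 1.417500]
Iteration 3:
  c_3 = (1.180000 + 1.417500)/2 = 1.298750
  f(c_3) = f(1.298750) = -0.108081
  f(a) × f(c) ≥ 0, new interval: [1.298750, 1.417500]
Iteration 4:
  c_4 = (1.298750 + 1.417500)/2 = 1.358125
  f(c_4) = f(1.358125) = 0.146941
  f(a) × f(c) < 0, new interval: [1.298750, 1.358125]
Iteration 5:
  c_5 = (1.298750 + 1.358125)/2 = 1.328438
  f(c_5) = f(1.328438) = 0.015918
  f(a) × f(c) < 0, new interval: [1.298750, 1.328438]
Iteration 6:
  c_6 = (1.298750 + 1.328438)/2 = 1.313594
  f(c_6) = f(1.313594) = -0.046950
  f(a) × f(c) ≥ 0, new interval: [1.313594, 1.328438]
Iteration 7:
  c_7 = (1.313594 + 1.328438)/2 = 1.321016
  f(c_7) = f(1.321016) = -0.015735
  f(a) × f(c) ≥ 0, new interval: [1.321016, 1.328438]

After 7 iteration(s), the approximation is c_7 = 1.321016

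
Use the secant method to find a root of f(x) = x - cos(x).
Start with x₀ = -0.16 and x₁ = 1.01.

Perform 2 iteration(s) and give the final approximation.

f(x) = x - cos(x)
x₀ = -0.16, x₁ = 1.01

Secant formula: x_{n+1} = x_n - f(x_n)(x_n - x_{n-1})/(f(x_n) - f(x_{n-1}))

Iteration 1:
  f(-0.160000) = -1.147227
  f(1.010000) = 0.478139
  x_2 = 1.010000 - 0.478139×(1.010000 - (-0.160000))/(0.478139 - (-1.147227))
       = 0.665817
Iteration 2:
  f(1.010000) = 0.478139
  f(0.665817) = -0.120595
  x_3 = 0.665817 - (-0.120595)×(0.665817 - 1.010000)/(-0.120595 - 0.478139)
       = 0.735141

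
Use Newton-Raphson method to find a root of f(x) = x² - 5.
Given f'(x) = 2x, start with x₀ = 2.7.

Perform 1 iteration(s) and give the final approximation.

f(x) = x² - 5
f'(x) = 2x
x₀ = 2.7

Newton-Raphson formula: x_{n+1} = x_n - f(x_n)/f'(x_n)

Iteration 1:
  f(2.700000) = 2.290000
  f'(2.700000) = 5.400000
  x_1 = 2.700000 - 2.290000/5.400000 = 2.275926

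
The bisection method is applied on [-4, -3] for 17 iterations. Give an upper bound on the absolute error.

Bisection error bound: |error| ≤ (b-a)/2^n
|error| ≤ (-3 - (-4))/2^17 = 1/2^17
|error| ≤ 0.0000076294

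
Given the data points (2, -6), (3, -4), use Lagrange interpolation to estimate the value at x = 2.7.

Lagrange interpolation formula:
P(x) = Σ yᵢ × Lᵢ(x)
where Lᵢ(x) = Π_{j≠i} (x - xⱼ)/(xᵢ - xⱼ)

L_0(2.7) = (2.7 - 3)/(2 - 3) = 0.300000
L_1(2.7) = (2.7 - 2)/(3 - 2) = 0.700000

P(2.7) = (-6)×L_0(2.7) + (-4)×L_1(2.7)
P(2.7) = -4.600000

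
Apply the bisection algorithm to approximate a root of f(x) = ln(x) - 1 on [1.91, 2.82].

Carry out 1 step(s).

f(x) = ln(x) - 1
Initial interval: [1.91, 2.82]

Iteration 1:
  c_1 = (1.910000 + 2.820000)/2 = 2.365000
  f(c_1) = f(2.365000) = -0.139222
  f(a) × f(c) ≥ 0, new interval: [2.365000, 2.820000]

After 1 iteration(s), the approximation is c_1 = 2.365000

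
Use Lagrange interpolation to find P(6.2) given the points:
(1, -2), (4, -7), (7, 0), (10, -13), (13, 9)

Lagrange interpolation formula:
P(x) = Σ yᵢ × Lᵢ(x)
where Lᵢ(x) = Π_{j≠i} (x - xⱼ)/(xᵢ - xⱼ)

L_0(6.2) = (6.2 - 4)/(1 - 4) × (6.2 - 7)/(1 - 7) × (6.2 - 10)/(1 - 10) × (6.2 - 13)/(1 - 13) = -0.023394
L_1(6.2) = (6.2 - 1)/(4 - 1) × (6.2 - 7)/(4 - 7) × (6.2 - 10)/(4 - 10) × (6.2 - 13)/(4 - 13) = 0.221182
L_2(6.2) = (6.2 - 1)/(7 - 1) × (6.2 - 4)/(7 - 4) × (6.2 - 10)/(7 - 10) × (6.2 - 13)/(7 - 13) = 0.912375
L_3(6.2) = (6.2 - 1)/(10 - 1) × (6.2 - 4)/(10 - 4) × (6.2 - 7)/(10 - 7) × (6.2 - 13)/(10 - 13) = -0.128053
L_4(6.2) = (6.2 - 1)/(13 - 1) × (6.2 - 4)/(13 - 4) × (6.2 - 7)/(13 - 7) × (6.2 - 10)/(13 - 10) = 0.017890

P(6.2) = (-2)×L_0(6.2) + (-7)×L_1(6.2) + 0×L_2(6.2) + (-13)×L_3(6.2) + 9×L_4(6.2)
P(6.2) = 0.324207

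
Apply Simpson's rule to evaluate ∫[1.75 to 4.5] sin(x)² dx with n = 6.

f(x) = sin(x)²
a = 1.75, b = 4.5, n = 6
h = (b - a)/n = 0.458333

Simpson's rule: (h/3)[f(x₀) + 4f(x₁) + 2f(x₂) + ... + f(xₙ)]

x_0 = 1.7500, f(x_0) = 0.968228, coefficient = 1
x_1 = 2.2083, f(x_1) = 0.645715, coefficient = 4
x_2 = 2.6667, f(x_2) = 0.209098, coefficient = 2
x_3 = 3.1250, f(x_3) = 0.000275, coefficient = 4
x_4 = 3.5833, f(x_4) = 0.182768, coefficient = 2
x_5 = 4.0417, f(x_5) = 0.613673, coefficient = 4
x_6 = 4.5000, f(x_6) = 0.955565, coefficient = 1

I ≈ (0.458333/3) × 7.746181 = 1.183444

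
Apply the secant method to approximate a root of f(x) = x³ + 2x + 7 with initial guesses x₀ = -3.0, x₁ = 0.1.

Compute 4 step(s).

f(x) = x³ + 2x + 7
x₀ = -3.0, x₁ = 0.1

Secant formula: x_{n+1} = x_n - f(x_n)(x_n - x_{n-1})/(f(x_n) - f(x_{n-1}))

Iteration 1:
  f(-3.000000) = -26.000000
  f(0.100000) = 7.201000
  x_2 = 0.100000 - 7.201000×(0.100000 - (-3.000000))/(7.201000 - (-26.000000))
       = -0.572362
Iteration 2:
  f(0.100000) = 7.201000
  f(-0.572362) = 5.667770
  x_3 = -0.572362 - 5.667770×(-0.572362 - 0.100000)/(5.667770 - 7.201000)
       = -3.057831
Iteration 3:
  f(-0.572362) = 5.667770
  f(-3.057831) = -27.707406
  x_4 = -3.057831 - (-27.707406)×(-3.057831 - (-0.572362))/(-27.707406 - 5.667770)
       = -0.994444
Iteration 4:
  f(-3.057831) = -27.707406
  f(-0.994444) = 4.027685
  x_5 = -0.994444 - 4.027685×(-0.994444 - (-3.057831))/(4.027685 - (-27.707406))
       = -1.256321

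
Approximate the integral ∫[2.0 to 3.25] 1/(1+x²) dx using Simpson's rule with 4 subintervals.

f(x) = 1/(1+x²)
a = 2.0, b = 3.25, n = 4
h = (b - a)/n = 0.312500

Simpson's rule: (h/3)[f(x₀) + 4f(x₁) + 2f(x₂) + ... + f(xₙ)]

x_0 = 2.0000, f(x_0) = 0.200000, coefficient = 1
x_1 = 2.3125, f(x_1) = 0.157538, coefficient = 4
x_2 = 2.6250, f(x_2) = 0.126733, coefficient = 2
x_3 = 2.9375, f(x_3) = 0.103854, coefficient = 4
x_4 = 3.2500, f(x_4) = 0.086486, coefficient = 1

I ≈ (0.312500/3) × 1.585522 = 0.165158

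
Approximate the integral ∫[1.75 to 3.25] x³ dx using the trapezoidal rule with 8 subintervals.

f(x) = x³
a = 1.75, b = 3.25, n = 8
h = (b - a)/n = 0.187500

Trapezoidal rule: (h/2)[f(x₀) + 2f(x₁) + 2f(x₂) + ... + f(xₙ)]

x_0 = 1.7500, f(x_0) = 5.359375, coefficient = 1
x_1 = 1.9375, f(x_1) = 7.273193, coefficient = 2
x_2 = 2.1250, f(x_2) = 9.595703, coefficient = 2
x_3 = 2.3125, f(x_3) = 12.366455, coefficient = 2
x_4 = 2.5000, f(x_4) = 15.625000, coefficient = 2
x_5 = 2.6875, f(x_5) = 19.410889, coefficient = 2
x_6 = 2.8750, f(x_6) = 23.763672, coefficient = 2
x_7 = 3.0625, f(x_7) = 28.722900, coefficient = 2
x_8 = 3.2500, f(x_8) = 34.328125, coefficient = 1

I ≈ (0.187500/2) × 273.203125 = 25.612793
Exact value: 25.546875
Error: 0.065918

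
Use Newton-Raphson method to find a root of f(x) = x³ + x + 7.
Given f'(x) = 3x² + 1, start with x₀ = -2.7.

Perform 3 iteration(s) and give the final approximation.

f(x) = x³ + x + 7
f'(x) = 3x² + 1
x₀ = -2.7

Newton-Raphson formula: x_{n+1} = x_n - f(x_n)/f'(x_n)

Iteration 1:
  f(-2.700000) = -15.383000
  f'(-2.700000) = 22.870000
  x_1 = -2.700000 - (-15.383000)/22.870000 = -2.027372
Iteration 2:
  f(-2.027372) = -3.360353
  f'(-2.027372) = 13.330713
  x_2 = -2.027372 - (-3.360353)/13.330713 = -1.775296
Iteration 3:
  f(-1.775296) = -0.370454
  f'(-1.775296) = 10.455028
  x_3 = -1.775296 - (-0.370454)/10.455028 = -1.739863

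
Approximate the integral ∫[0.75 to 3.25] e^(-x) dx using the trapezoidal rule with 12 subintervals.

f(x) = e^(-x)
a = 0.75, b = 3.25, n = 12
h = (b - a)/n = 0.208333

Trapezoidal rule: (h/2)[f(x₀) + 2f(x₁) + 2f(x₂) + ... + f(xₙ)]

x_0 = 0.7500, f(x_0) = 0.472367, coefficient = 1
x_1 = 0.9583, f(x_1) = 0.383532, coefficient = 2
x_2 = 1.1667, f(x_2) = 0.311403, coefficient = 2
x_3 = 1.3750, f(x_3) = 0.252840, coefficient = 2
x_4 = 1.5833, f(x_4) = 0.205290, coefficient = 2
x_5 = 1.7917, f(x_5) = 0.166682, coefficient = 2
x_6 = 2.0000, f(x_6) = 0.135335, coefficient = 2
x_7 = 2.2083, f(x_7) = 0.109884, coefficient = 2
x_8 = 2.4167, f(x_8) = 0.089219, coefficient = 2
x_9 = 2.6250, f(x_9) = 0.072440, coefficient = 2
x_10 = 2.8333, f(x_10) = 0.058816, coefficient = 2
x_11 = 3.0417, f(x_11) = 0.047755, coefficient = 2
x_12 = 3.2500, f(x_12) = 0.038774, coefficient = 1

I ≈ (0.208333/2) × 4.177531 = 0.435159
Exact value: 0.433592
Error: 0.001567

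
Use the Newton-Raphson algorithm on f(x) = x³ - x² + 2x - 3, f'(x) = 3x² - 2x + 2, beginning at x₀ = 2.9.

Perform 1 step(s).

f(x) = x³ - x² + 2x - 3
f'(x) = 3x² - 2x + 2
x₀ = 2.9

Newton-Raphson formula: x_{n+1} = x_n - f(x_n)/f'(x_n)

Iteration 1:
  f(2.900000) = 18.779000
  f'(2.900000) = 21.430000
  x_1 = 2.900000 - 18.779000/21.430000 = 2.023705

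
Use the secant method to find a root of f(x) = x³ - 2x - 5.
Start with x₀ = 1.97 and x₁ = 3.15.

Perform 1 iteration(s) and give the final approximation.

f(x) = x³ - 2x - 5
x₀ = 1.97, x₁ = 3.15

Secant formula: x_{n+1} = x_n - f(x_n)(x_n - x_{n-1})/(f(x_n) - f(x_{n-1}))

Iteration 1:
  f(1.970000) = -1.294627
  f(3.150000) = 19.955875
  x_2 = 3.150000 - 19.955875×(3.150000 - 1.970000)/(19.955875 - (-1.294627))
       = 2.041888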